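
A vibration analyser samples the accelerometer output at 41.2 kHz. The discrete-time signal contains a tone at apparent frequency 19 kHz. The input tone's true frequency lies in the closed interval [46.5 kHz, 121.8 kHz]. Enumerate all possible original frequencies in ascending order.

Frequencies that alias to 19 kHz are k·fs ± 19 kHz for integer k ≥ 0.
k=0: 19 kHz.
k=1: 22.2 kHz, 60.2 kHz.
k=2: 63.4 kHz, 101.4 kHz.
k=3: 104.6 kHz, 142.6 kHz.
k=4: 145.8 kHz, 183.8 kHz.
Within [46.5 kHz, 121.8 kHz]: 60.2 kHz, 63.4 kHz, 101.4 kHz, 104.6 kHz.

60.2 kHz, 63.4 kHz, 101.4 kHz, 104.6 kHz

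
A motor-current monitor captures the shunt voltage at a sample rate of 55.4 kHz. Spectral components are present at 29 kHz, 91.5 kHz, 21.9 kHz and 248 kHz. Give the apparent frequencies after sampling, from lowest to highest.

19.3 kHz, 21.9 kHz, 26.4 kHz

fs/2 = 27.7 kHz.
29 kHz > fs/2 = 27.7 kHz, folds to fs − 29 kHz = 26.4 kHz.
91.5 kHz mod fs = 36.1 kHz.
36.1 kHz > fs/2 = 27.7 kHz, folds to fs − 36.1 kHz = 19.3 kHz.
21.9 kHz ≤ fs/2 = 27.7 kHz, passes unchanged.
248 kHz mod fs = 26.4 kHz.
26.4 kHz ≤ fs/2 = 27.7 kHz, appears at 26.4 kHz.
Distinct values: {19.3 kHz, 21.9 kHz, 26.4 kHz}.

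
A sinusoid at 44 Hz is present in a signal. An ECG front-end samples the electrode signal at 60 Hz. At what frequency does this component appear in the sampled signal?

44 Hz > fs/2 = 30 Hz, folds to fs − 44 Hz = 16 Hz.

16 Hz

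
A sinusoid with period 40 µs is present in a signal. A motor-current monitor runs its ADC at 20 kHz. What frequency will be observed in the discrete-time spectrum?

T = 40 µs → f = 1/T = 25 kHz.
25 kHz mod fs = 5 kHz.
5 kHz ≤ fs/2 = 10 kHz, appears at 5 kHz.

5 kHz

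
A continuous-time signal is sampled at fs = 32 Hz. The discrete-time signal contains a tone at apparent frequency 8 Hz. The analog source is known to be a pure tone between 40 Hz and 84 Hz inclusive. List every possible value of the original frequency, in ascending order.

40 Hz, 56 Hz, 72 Hz

Frequencies that alias to 8 Hz are k·fs ± 8 Hz for integer k ≥ 0.
k=0: 8 Hz.
k=1: 24 Hz, 40 Hz.
k=2: 56 Hz, 72 Hz.
k=3: 88 Hz, 104 Hz.
Within [40 Hz, 84 Hz]: 40 Hz, 56 Hz, 72 Hz.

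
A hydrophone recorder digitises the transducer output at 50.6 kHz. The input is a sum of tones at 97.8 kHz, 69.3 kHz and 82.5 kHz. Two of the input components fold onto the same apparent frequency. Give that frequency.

fs/2 = 25.3 kHz.
97.8 kHz mod fs = 47.2 kHz.
47.2 kHz > fs/2 = 25.3 kHz, folds to fs − 47.2 kHz = 3.4 kHz.
69.3 kHz mod fs = 18.7 kHz.
18.7 kHz ≤ fs/2 = 25.3 kHz, appears at 18.7 kHz.
82.5 kHz mod fs = 31.9 kHz.
31.9 kHz > fs/2 = 25.3 kHz, folds to fs − 31.9 kHz = 18.7 kHz.
69.3 kHz and 82.5 kHz both map to 18.7 kHz.

18.7 kHz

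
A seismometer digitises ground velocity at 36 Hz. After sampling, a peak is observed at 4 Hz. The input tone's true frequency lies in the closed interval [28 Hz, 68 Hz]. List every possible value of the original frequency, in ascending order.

Frequencies that alias to 4 Hz are k·fs ± 4 Hz for integer k ≥ 0.
k=0: 4 Hz.
k=1: 32 Hz, 40 Hz.
k=2: 68 Hz, 76 Hz.
k=3: 104 Hz, 112 Hz.
Within [28 Hz, 68 Hz]: 32 Hz, 40 Hz, 68 Hz.

32 Hz, 40 Hz, 68 Hz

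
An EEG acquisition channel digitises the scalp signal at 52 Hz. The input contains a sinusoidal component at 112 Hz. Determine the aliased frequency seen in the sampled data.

8 Hz

112 Hz mod fs = 8 Hz.
8 Hz ≤ fs/2 = 26 Hz, appears at 8 Hz.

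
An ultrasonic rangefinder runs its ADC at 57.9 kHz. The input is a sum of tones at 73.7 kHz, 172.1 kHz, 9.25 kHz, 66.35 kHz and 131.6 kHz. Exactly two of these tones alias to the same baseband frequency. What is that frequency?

fs/2 = 28.95 kHz.
73.7 kHz mod fs = 15.8 kHz.
15.8 kHz ≤ fs/2 = 28.95 kHz, appears at 15.8 kHz.
172.1 kHz mod fs = 56.3 kHz.
56.3 kHz > fs/2 = 28.95 kHz, folds to fs − 56.3 kHz = 1.6 kHz.
9.25 kHz ≤ fs/2 = 28.95 kHz, passes unchanged.
66.35 kHz mod fs = 8.45 kHz.
8.45 kHz ≤ fs/2 = 28.95 kHz, appears at 8.45 kHz.
131.6 kHz mod fs = 15.8 kHz.
15.8 kHz ≤ fs/2 = 28.95 kHz, appears at 15.8 kHz.
73.7 kHz and 131.6 kHz both map to 15.8 kHz.

15.8 kHz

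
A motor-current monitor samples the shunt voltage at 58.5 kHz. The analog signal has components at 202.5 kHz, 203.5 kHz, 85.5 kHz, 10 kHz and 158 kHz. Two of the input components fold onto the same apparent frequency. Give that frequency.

27 kHz

fs/2 = 29.25 kHz.
202.5 kHz mod fs = 27 kHz.
27 kHz ≤ fs/2 = 29.25 kHz, appears at 27 kHz.
203.5 kHz mod fs = 28 kHz.
28 kHz ≤ fs/2 = 29.25 kHz, appears at 28 kHz.
85.5 kHz mod fs = 27 kHz.
27 kHz ≤ fs/2 = 29.25 kHz, appears at 27 kHz.
10 kHz ≤ fs/2 = 29.25 kHz, passes unchanged.
158 kHz mod fs = 41 kHz.
41 kHz > fs/2 = 29.25 kHz, folds to fs − 41 kHz = 17.5 kHz.
85.5 kHz and 202.5 kHz both map to 27 kHz.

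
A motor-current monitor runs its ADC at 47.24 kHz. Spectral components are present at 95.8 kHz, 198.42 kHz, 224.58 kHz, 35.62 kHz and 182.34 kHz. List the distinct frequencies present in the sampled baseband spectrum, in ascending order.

fs/2 = 23.62 kHz.
95.8 kHz mod fs = 1.32 kHz.
1.32 kHz ≤ fs/2 = 23.62 kHz, appears at 1.32 kHz.
198.42 kHz mod fs = 9.46 kHz.
9.46 kHz ≤ fs/2 = 23.62 kHz, appears at 9.46 kHz.
224.58 kHz mod fs = 35.62 kHz.
35.62 kHz > fs/2 = 23.62 kHz, folds to fs − 35.62 kHz = 11.62 kHz.
35.62 kHz > fs/2 = 23.62 kHz, folds to fs − 35.62 kHz = 11.62 kHz.
182.34 kHz mod fs = 40.62 kHz.
40.62 kHz > fs/2 = 23.62 kHz, folds to fs − 40.62 kHz = 6.62 kHz.
Distinct values: {1.32 kHz, 6.62 kHz, 9.46 kHz, 11.62 kHz}.

1.32 kHz, 6.62 kHz, 9.46 kHz, 11.62 kHz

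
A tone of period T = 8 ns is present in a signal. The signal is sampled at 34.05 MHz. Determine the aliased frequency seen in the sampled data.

11.2 MHz

T = 8 ns → f = 1/T = 125 MHz.
125 MHz mod fs = 22.85 MHz.
22.85 MHz > fs/2 = 17.025 MHz, folds to fs − 22.85 MHz = 11.2 MHz.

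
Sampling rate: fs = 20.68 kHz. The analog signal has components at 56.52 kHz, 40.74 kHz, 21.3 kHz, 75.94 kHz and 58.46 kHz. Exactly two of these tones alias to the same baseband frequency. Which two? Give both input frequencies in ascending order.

21.3 kHz, 40.74 kHz

fs/2 = 10.34 kHz.
56.52 kHz mod fs = 15.16 kHz.
15.16 kHz > fs/2 = 10.34 kHz, folds to fs − 15.16 kHz = 5.52 kHz.
40.74 kHz mod fs = 20.06 kHz.
20.06 kHz > fs/2 = 10.34 kHz, folds to fs − 20.06 kHz = 0.62 kHz.
21.3 kHz mod fs = 0.62 kHz.
0.62 kHz ≤ fs/2 = 10.34 kHz, appears at 0.62 kHz.
75.94 kHz mod fs = 13.9 kHz.
13.9 kHz > fs/2 = 10.34 kHz, folds to fs − 13.9 kHz = 6.78 kHz.
58.46 kHz mod fs = 17.1 kHz.
17.1 kHz > fs/2 = 10.34 kHz, folds to fs − 17.1 kHz = 3.58 kHz.
21.3 kHz and 40.74 kHz both map to 0.62 kHz.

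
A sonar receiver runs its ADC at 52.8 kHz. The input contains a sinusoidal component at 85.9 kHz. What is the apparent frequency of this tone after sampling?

19.7 kHz

85.9 kHz mod fs = 33.1 kHz.
33.1 kHz > fs/2 = 26.4 kHz, folds to fs − 33.1 kHz = 19.7 kHz.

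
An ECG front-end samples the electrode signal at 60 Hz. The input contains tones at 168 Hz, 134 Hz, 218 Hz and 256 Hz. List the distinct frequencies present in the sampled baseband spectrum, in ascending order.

fs/2 = 30 Hz.
168 Hz mod fs = 48 Hz.
48 Hz > fs/2 = 30 Hz, folds to fs − 48 Hz = 12 Hz.
134 Hz mod fs = 14 Hz.
14 Hz ≤ fs/2 = 30 Hz, appears at 14 Hz.
218 Hz mod fs = 38 Hz.
38 Hz > fs/2 = 30 Hz, folds to fs − 38 Hz = 22 Hz.
256 Hz mod fs = 16 Hz.
16 Hz ≤ fs/2 = 30 Hz, appears at 16 Hz.
Distinct values: {12 Hz, 14 Hz, 16 Hz, 22 Hz}.

12 Hz, 14 Hz, 16 Hz, 22 Hz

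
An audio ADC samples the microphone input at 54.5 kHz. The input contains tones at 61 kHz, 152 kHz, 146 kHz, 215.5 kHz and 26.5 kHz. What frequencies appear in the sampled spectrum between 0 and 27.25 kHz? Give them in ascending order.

2.5 kHz, 6.5 kHz, 11.5 kHz, 17.5 kHz, 26.5 kHz

fs/2 = 27.25 kHz.
61 kHz mod fs = 6.5 kHz.
6.5 kHz ≤ fs/2 = 27.25 kHz, appears at 6.5 kHz.
152 kHz mod fs = 43 kHz.
43 kHz > fs/2 = 27.25 kHz, folds to fs − 43 kHz = 11.5 kHz.
146 kHz mod fs = 37 kHz.
37 kHz > fs/2 = 27.25 kHz, folds to fs − 37 kHz = 17.5 kHz.
215.5 kHz mod fs = 52 kHz.
52 kHz > fs/2 = 27.25 kHz, folds to fs − 52 kHz = 2.5 kHz.
26.5 kHz ≤ fs/2 = 27.25 kHz, passes unchanged.
Distinct values: {2.5 kHz, 6.5 kHz, 11.5 kHz, 17.5 kHz, 26.5 kHz}.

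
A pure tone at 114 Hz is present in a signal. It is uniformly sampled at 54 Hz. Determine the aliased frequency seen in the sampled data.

6 Hz

114 Hz mod fs = 6 Hz.
6 Hz ≤ fs/2 = 27 Hz, appears at 6 Hz.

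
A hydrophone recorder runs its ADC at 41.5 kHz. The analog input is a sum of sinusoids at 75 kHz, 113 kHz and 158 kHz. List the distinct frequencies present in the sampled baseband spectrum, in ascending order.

fs/2 = 20.75 kHz.
75 kHz mod fs = 33.5 kHz.
33.5 kHz > fs/2 = 20.75 kHz, folds to fs − 33.5 kHz = 8 kHz.
113 kHz mod fs = 30 kHz.
30 kHz > fs/2 = 20.75 kHz, folds to fs − 30 kHz = 11.5 kHz.
158 kHz mod fs = 33.5 kHz.
33.5 kHz > fs/2 = 20.75 kHz, folds to fs − 33.5 kHz = 8 kHz.
Distinct values: {8 kHz, 11.5 kHz}.

8 kHz, 11.5 kHz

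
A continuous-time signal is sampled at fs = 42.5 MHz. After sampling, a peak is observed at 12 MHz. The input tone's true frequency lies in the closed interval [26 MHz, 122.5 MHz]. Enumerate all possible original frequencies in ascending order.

30.5 MHz, 54.5 MHz, 73 MHz, 97 MHz, 115.5 MHz

Frequencies that alias to 12 MHz are k·fs ± 12 MHz for integer k ≥ 0.
k=0: 12 MHz.
k=1: 30.5 MHz, 54.5 MHz.
k=2: 73 MHz, 97 MHz.
k=3: 115.5 MHz, 139.5 MHz.
k=4: 158 MHz, 182 MHz.
Within [26 MHz, 122.5 MHz]: 30.5 MHz, 54.5 MHz, 73 MHz, 97 MHz, 115.5 MHz.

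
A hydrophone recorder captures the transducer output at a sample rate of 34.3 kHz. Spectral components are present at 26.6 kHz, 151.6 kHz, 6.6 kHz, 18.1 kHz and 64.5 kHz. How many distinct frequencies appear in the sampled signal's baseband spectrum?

5

fs/2 = 17.15 kHz.
26.6 kHz > fs/2 = 17.15 kHz, folds to fs − 26.6 kHz = 7.7 kHz.
151.6 kHz mod fs = 14.4 kHz.
14.4 kHz ≤ fs/2 = 17.15 kHz, appears at 14.4 kHz.
6.6 kHz ≤ fs/2 = 17.15 kHz, passes unchanged.
18.1 kHz > fs/2 = 17.15 kHz, folds to fs − 18.1 kHz = 16.2 kHz.
64.5 kHz mod fs = 30.2 kHz.
30.2 kHz > fs/2 = 17.15 kHz, folds to fs − 30.2 kHz = 4.1 kHz.
Distinct values: {4.1 kHz, 6.6 kHz, 7.7 kHz, 14.4 kHz, 16.2 kHz} → 5.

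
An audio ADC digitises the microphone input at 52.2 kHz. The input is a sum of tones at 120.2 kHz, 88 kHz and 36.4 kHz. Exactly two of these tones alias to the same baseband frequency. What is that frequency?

fs/2 = 26.1 kHz.
120.2 kHz mod fs = 15.8 kHz.
15.8 kHz ≤ fs/2 = 26.1 kHz, appears at 15.8 kHz.
88 kHz mod fs = 35.8 kHz.
35.8 kHz > fs/2 = 26.1 kHz, folds to fs − 35.8 kHz = 16.4 kHz.
36.4 kHz > fs/2 = 26.1 kHz, folds to fs − 36.4 kHz = 15.8 kHz.
36.4 kHz and 120.2 kHz both map to 15.8 kHz.

15.8 kHz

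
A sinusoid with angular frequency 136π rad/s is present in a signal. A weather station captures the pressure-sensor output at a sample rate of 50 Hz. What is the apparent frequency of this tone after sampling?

ω = 136π rad/s → f = ω/(2π) = 68 Hz.
68 Hz mod fs = 18 Hz.
18 Hz ≤ fs/2 = 25 Hz, appears at 18 Hz.

18 Hz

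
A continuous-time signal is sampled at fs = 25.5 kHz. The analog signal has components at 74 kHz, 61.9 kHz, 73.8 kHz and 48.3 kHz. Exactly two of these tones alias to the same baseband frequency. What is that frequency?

fs/2 = 12.75 kHz.
74 kHz mod fs = 23 kHz.
23 kHz > fs/2 = 12.75 kHz, folds to fs − 23 kHz = 2.5 kHz.
61.9 kHz mod fs = 10.9 kHz.
10.9 kHz ≤ fs/2 = 12.75 kHz, appears at 10.9 kHz.
73.8 kHz mod fs = 22.8 kHz.
22.8 kHz > fs/2 = 12.75 kHz, folds to fs − 22.8 kHz = 2.7 kHz.
48.3 kHz mod fs = 22.8 kHz.
22.8 kHz > fs/2 = 12.75 kHz, folds to fs − 22.8 kHz = 2.7 kHz.
48.3 kHz and 73.8 kHz both map to 2.7 kHz.

2.7 kHz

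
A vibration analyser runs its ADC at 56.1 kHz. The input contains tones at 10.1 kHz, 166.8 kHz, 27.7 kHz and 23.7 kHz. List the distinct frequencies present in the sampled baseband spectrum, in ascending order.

1.5 kHz, 10.1 kHz, 23.7 kHz, 27.7 kHz

fs/2 = 28.05 kHz.
10.1 kHz ≤ fs/2 = 28.05 kHz, passes unchanged.
166.8 kHz mod fs = 54.6 kHz.
54.6 kHz > fs/2 = 28.05 kHz, folds to fs − 54.6 kHz = 1.5 kHz.
27.7 kHz ≤ fs/2 = 28.05 kHz, passes unchanged.
23.7 kHz ≤ fs/2 = 28.05 kHz, passes unchanged.
Distinct values: {1.5 kHz, 10.1 kHz, 23.7 kHz, 27.7 kHz}.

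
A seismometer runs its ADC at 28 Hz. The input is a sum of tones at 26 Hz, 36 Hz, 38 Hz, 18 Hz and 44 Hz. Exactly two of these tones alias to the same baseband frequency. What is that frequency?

fs/2 = 14 Hz.
26 Hz > fs/2 = 14 Hz, folds to fs − 26 Hz = 2 Hz.
36 Hz mod fs = 8 Hz.
8 Hz ≤ fs/2 = 14 Hz, appears at 8 Hz.
38 Hz mod fs = 10 Hz.
10 Hz ≤ fs/2 = 14 Hz, appears at 10 Hz.
18 Hz > fs/2 = 14 Hz, folds to fs − 18 Hz = 10 Hz.
44 Hz mod fs = 16 Hz.
16 Hz > fs/2 = 14 Hz, folds to fs − 16 Hz = 12 Hz.
18 Hz and 38 Hz both map to 10 Hz.

10 Hz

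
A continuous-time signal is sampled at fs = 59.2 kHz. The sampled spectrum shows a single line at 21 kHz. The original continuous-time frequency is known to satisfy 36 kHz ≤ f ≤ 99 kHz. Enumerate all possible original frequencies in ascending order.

38.2 kHz, 80.2 kHz, 97.4 kHz

Frequencies that alias to 21 kHz are k·fs ± 21 kHz for integer k ≥ 0.
k=0: 21 kHz.
k=1: 38.2 kHz, 80.2 kHz.
k=2: 97.4 kHz, 139.4 kHz.
k=3: 156.6 kHz, 198.6 kHz.
Within [36 kHz, 99 kHz]: 38.2 kHz, 80.2 kHz, 97.4 kHz.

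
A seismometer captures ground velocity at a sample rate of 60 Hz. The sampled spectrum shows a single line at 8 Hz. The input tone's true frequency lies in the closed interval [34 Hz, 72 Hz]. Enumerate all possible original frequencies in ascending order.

Frequencies that alias to 8 Hz are k·fs ± 8 Hz for integer k ≥ 0.
k=0: 8 Hz.
k=1: 52 Hz, 68 Hz.
k=2: 112 Hz, 128 Hz.
Within [34 Hz, 72 Hz]: 52 Hz, 68 Hz.

52 Hz, 68 Hz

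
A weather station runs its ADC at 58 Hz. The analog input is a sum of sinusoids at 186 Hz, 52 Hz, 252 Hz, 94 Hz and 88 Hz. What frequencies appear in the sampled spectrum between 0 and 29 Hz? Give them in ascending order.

6 Hz, 12 Hz, 20 Hz, 22 Hz, 28 Hz

fs/2 = 29 Hz.
186 Hz mod fs = 12 Hz.
12 Hz ≤ fs/2 = 29 Hz, appears at 12 Hz.
52 Hz > fs/2 = 29 Hz, folds to fs − 52 Hz = 6 Hz.
252 Hz mod fs = 20 Hz.
20 Hz ≤ fs/2 = 29 Hz, appears at 20 Hz.
94 Hz mod fs = 36 Hz.
36 Hz > fs/2 = 29 Hz, folds to fs − 36 Hz = 22 Hz.
88 Hz mod fs = 30 Hz.
30 Hz > fs/2 = 29 Hz, folds to fs − 30 Hz = 28 Hz.
Distinct values: {6 Hz, 12 Hz, 20 Hz, 22 Hz, 28 Hz}.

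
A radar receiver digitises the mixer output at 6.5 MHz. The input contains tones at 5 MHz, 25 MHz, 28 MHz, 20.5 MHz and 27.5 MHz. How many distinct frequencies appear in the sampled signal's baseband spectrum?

fs/2 = 3.25 MHz.
5 MHz > fs/2 = 3.25 MHz, folds to fs − 5 MHz = 1.5 MHz.
25 MHz mod fs = 5.5 MHz.
5.5 MHz > fs/2 = 3.25 MHz, folds to fs − 5.5 MHz = 1 MHz.
28 MHz mod fs = 2 MHz.
2 MHz ≤ fs/2 = 3.25 MHz, appears at 2 MHz.
20.5 MHz mod fs = 1 MHz.
1 MHz ≤ fs/2 = 3.25 MHz, appears at 1 MHz.
27.5 MHz mod fs = 1.5 MHz.
1.5 MHz ≤ fs/2 = 3.25 MHz, appears at 1.5 MHz.
Distinct values: {1 MHz, 1.5 MHz, 2 MHz} → 3.

3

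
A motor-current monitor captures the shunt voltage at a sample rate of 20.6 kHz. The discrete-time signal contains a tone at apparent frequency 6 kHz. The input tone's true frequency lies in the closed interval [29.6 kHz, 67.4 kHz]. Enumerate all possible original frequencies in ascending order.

Frequencies that alias to 6 kHz are k·fs ± 6 kHz for integer k ≥ 0.
k=0: 6 kHz.
k=1: 14.6 kHz, 26.6 kHz.
k=2: 35.2 kHz, 47.2 kHz.
k=3: 55.8 kHz, 67.8 kHz.
k=4: 76.4 kHz, 88.4 kHz.
Within [29.6 kHz, 67.4 kHz]: 35.2 kHz, 47.2 kHz, 55.8 kHz.

35.2 kHz, 47.2 kHz, 55.8 kHz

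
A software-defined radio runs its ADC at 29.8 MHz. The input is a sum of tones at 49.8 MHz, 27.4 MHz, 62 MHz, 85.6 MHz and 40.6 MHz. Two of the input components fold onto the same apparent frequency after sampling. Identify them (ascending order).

fs/2 = 14.9 MHz.
49.8 MHz mod fs = 20 MHz.
20 MHz > fs/2 = 14.9 MHz, folds to fs − 20 MHz = 9.8 MHz.
27.4 MHz > fs/2 = 14.9 MHz, folds to fs − 27.4 MHz = 2.4 MHz.
62 MHz mod fs = 2.4 MHz.
2.4 MHz ≤ fs/2 = 14.9 MHz, appears at 2.4 MHz.
85.6 MHz mod fs = 26 MHz.
26 MHz > fs/2 = 14.9 MHz, folds to fs − 26 MHz = 3.8 MHz.
40.6 MHz mod fs = 10.8 MHz.
10.8 MHz ≤ fs/2 = 14.9 MHz, appears at 10.8 MHz.
27.4 MHz and 62 MHz both map to 2.4 MHz.

27.4 MHz, 62 MHz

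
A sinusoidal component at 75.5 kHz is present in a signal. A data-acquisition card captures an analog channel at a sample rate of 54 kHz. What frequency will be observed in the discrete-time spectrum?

75.5 kHz mod fs = 21.5 kHz.
21.5 kHz ≤ fs/2 = 27 kHz, appears at 21.5 kHz.

21.5 kHz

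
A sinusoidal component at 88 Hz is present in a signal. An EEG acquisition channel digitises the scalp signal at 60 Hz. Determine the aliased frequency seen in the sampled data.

88 Hz mod fs = 28 Hz.
28 Hz ≤ fs/2 = 30 Hz, appears at 28 Hz.

28 Hz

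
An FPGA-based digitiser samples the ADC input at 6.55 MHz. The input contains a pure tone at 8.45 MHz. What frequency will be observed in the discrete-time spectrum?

1.9 MHz

8.45 MHz mod fs = 1.9 MHz.
1.9 MHz ≤ fs/2 = 3.275 MHz, appears at 1.9 MHz.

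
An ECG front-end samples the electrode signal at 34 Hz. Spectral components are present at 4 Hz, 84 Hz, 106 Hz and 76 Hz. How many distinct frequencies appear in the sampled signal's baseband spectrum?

3

fs/2 = 17 Hz.
4 Hz ≤ fs/2 = 17 Hz, passes unchanged.
84 Hz mod fs = 16 Hz.
16 Hz ≤ fs/2 = 17 Hz, appears at 16 Hz.
106 Hz mod fs = 4 Hz.
4 Hz ≤ fs/2 = 17 Hz, appears at 4 Hz.
76 Hz mod fs = 8 Hz.
8 Hz ≤ fs/2 = 17 Hz, appears at 8 Hz.
Distinct values: {4 Hz, 8 Hz, 16 Hz} → 3.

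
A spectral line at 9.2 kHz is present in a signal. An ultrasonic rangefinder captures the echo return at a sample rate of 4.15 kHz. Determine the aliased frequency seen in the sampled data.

9.2 kHz mod fs = 0.9 kHz.
0.9 kHz ≤ fs/2 = 2.075 kHz, appears at 0.9 kHz.

0.9 kHz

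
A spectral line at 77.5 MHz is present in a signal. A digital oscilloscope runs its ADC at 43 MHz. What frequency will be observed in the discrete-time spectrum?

77.5 MHz mod fs = 34.5 MHz.
34.5 MHz > fs/2 = 21.5 MHz, folds to fs − 34.5 MHz = 8.5 MHz.

8.5 MHz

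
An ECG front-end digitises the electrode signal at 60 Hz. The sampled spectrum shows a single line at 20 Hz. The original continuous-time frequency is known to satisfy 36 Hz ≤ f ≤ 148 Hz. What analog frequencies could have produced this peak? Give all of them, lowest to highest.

Frequencies that alias to 20 Hz are k·fs ± 20 Hz for integer k ≥ 0.
k=0: 20 Hz.
k=1: 40 Hz, 80 Hz.
k=2: 100 Hz, 140 Hz.
k=3: 160 Hz, 200 Hz.
Within [36 Hz, 148 Hz]: 40 Hz, 80 Hz, 100 Hz, 140 Hz.

40 Hz, 80 Hz, 100 Hz, 140 Hz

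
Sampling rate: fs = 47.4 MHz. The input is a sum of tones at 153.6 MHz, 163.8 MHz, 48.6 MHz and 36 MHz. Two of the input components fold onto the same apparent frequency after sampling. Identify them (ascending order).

fs/2 = 23.7 MHz.
153.6 MHz mod fs = 11.4 MHz.
11.4 MHz ≤ fs/2 = 23.7 MHz, appears at 11.4 MHz.
163.8 MHz mod fs = 21.6 MHz.
21.6 MHz ≤ fs/2 = 23.7 MHz, appears at 21.6 MHz.
48.6 MHz mod fs = 1.2 MHz.
1.2 MHz ≤ fs/2 = 23.7 MHz, appears at 1.2 MHz.
36 MHz > fs/2 = 23.7 MHz, folds to fs − 36 MHz = 11.4 MHz.
36 MHz and 153.6 MHz both map to 11.4 MHz.

36 MHz, 153.6 MHz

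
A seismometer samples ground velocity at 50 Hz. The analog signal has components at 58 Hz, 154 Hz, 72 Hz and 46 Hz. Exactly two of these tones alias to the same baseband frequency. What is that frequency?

4 Hz

fs/2 = 25 Hz.
58 Hz mod fs = 8 Hz.
8 Hz ≤ fs/2 = 25 Hz, appears at 8 Hz.
154 Hz mod fs = 4 Hz.
4 Hz ≤ fs/2 = 25 Hz, appears at 4 Hz.
72 Hz mod fs = 22 Hz.
22 Hz ≤ fs/2 = 25 Hz, appears at 22 Hz.
46 Hz > fs/2 = 25 Hz, folds to fs − 46 Hz = 4 Hz.
46 Hz and 154 Hz both map to 4 Hz.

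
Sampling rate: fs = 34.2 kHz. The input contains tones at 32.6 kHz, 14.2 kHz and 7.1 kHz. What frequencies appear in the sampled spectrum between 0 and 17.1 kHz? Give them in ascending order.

1.6 kHz, 7.1 kHz, 14.2 kHz

fs/2 = 17.1 kHz.
32.6 kHz > fs/2 = 17.1 kHz, folds to fs − 32.6 kHz = 1.6 kHz.
14.2 kHz ≤ fs/2 = 17.1 kHz, passes unchanged.
7.1 kHz ≤ fs/2 = 17.1 kHz, passes unchanged.
Distinct values: {1.6 kHz, 7.1 kHz, 14.2 kHz}.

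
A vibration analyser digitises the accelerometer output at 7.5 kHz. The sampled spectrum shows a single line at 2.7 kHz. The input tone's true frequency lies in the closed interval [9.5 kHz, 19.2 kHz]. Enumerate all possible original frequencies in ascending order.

10.2 kHz, 12.3 kHz, 17.7 kHz

Frequencies that alias to 2.7 kHz are k·fs ± 2.7 kHz for integer k ≥ 0.
k=0: 2.7 kHz.
k=1: 4.8 kHz, 10.2 kHz.
k=2: 12.3 kHz, 17.7 kHz.
k=3: 19.8 kHz, 25.2 kHz.
Within [9.5 kHz, 19.2 kHz]: 10.2 kHz, 12.3 kHz, 17.7 kHz.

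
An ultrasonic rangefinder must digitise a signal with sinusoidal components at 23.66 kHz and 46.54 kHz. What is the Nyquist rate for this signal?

Highest-frequency component: 46.54 kHz.
Nyquist rate = 2 × 46.54 kHz = 93.08 kHz.

93.08 kHz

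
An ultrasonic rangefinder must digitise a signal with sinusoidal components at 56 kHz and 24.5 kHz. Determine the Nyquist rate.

112 kHz

Highest-frequency component: 56 kHz.
Nyquist rate = 2 × 56 kHz = 112 kHz.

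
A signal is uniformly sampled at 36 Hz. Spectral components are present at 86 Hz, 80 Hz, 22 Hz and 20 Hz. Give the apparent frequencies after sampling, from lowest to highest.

fs/2 = 18 Hz.
86 Hz mod fs = 14 Hz.
14 Hz ≤ fs/2 = 18 Hz, appears at 14 Hz.
80 Hz mod fs = 8 Hz.
8 Hz ≤ fs/2 = 18 Hz, appears at 8 Hz.
22 Hz > fs/2 = 18 Hz, folds to fs − 22 Hz = 14 Hz.
20 Hz > fs/2 = 18 Hz, folds to fs − 20 Hz = 16 Hz.
Distinct values: {8 Hz, 14 Hz, 16 Hz}.

8 Hz, 14 Hz, 16 Hz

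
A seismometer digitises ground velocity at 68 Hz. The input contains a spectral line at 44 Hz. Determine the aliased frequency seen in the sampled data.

44 Hz > fs/2 = 34 Hz, folds to fs − 44 Hz = 24 Hz.

24 Hz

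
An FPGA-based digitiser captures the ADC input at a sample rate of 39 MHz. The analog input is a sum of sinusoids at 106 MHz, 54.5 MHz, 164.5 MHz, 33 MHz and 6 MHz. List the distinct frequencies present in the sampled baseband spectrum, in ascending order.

fs/2 = 19.5 MHz.
106 MHz mod fs = 28 MHz.
28 MHz > fs/2 = 19.5 MHz, folds to fs − 28 MHz = 11 MHz.
54.5 MHz mod fs = 15.5 MHz.
15.5 MHz ≤ fs/2 = 19.5 MHz, appears at 15.5 MHz.
164.5 MHz mod fs = 8.5 MHz.
8.5 MHz ≤ fs/2 = 19.5 MHz, appears at 8.5 MHz.
33 MHz > fs/2 = 19.5 MHz, folds to fs − 33 MHz = 6 MHz.
6 MHz ≤ fs/2 = 19.5 MHz, passes unchanged.
Distinct values: {6 MHz, 8.5 MHz, 11 MHz, 15.5 MHz}.

6 MHz, 8.5 MHz, 11 MHz, 15.5 MHz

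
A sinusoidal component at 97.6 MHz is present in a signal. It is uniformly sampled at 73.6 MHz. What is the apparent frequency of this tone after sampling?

97.6 MHz mod fs = 24 MHz.
24 MHz ≤ fs/2 = 36.8 MHz, appears at 24 MHz.

24 MHz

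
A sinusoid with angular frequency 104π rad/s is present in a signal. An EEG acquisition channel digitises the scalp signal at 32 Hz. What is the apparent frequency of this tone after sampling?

ω = 104π rad/s → f = ω/(2π) = 52 Hz.
52 Hz mod fs = 20 Hz.
20 Hz > fs/2 = 16 Hz, folds to fs − 20 Hz = 12 Hz.

12 Hz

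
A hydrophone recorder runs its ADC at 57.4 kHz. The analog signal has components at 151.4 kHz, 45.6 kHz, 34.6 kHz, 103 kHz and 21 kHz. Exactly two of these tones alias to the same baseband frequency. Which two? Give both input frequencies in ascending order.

fs/2 = 28.7 kHz.
151.4 kHz mod fs = 36.6 kHz.
36.6 kHz > fs/2 = 28.7 kHz, folds to fs − 36.6 kHz = 20.8 kHz.
45.6 kHz > fs/2 = 28.7 kHz, folds to fs − 45.6 kHz = 11.8 kHz.
34.6 kHz > fs/2 = 28.7 kHz, folds to fs − 34.6 kHz = 22.8 kHz.
103 kHz mod fs = 45.6 kHz.
45.6 kHz > fs/2 = 28.7 kHz, folds to fs − 45.6 kHz = 11.8 kHz.
21 kHz ≤ fs/2 = 28.7 kHz, passes unchanged.
45.6 kHz and 103 kHz both map to 11.8 kHz.

45.6 kHz, 103 kHz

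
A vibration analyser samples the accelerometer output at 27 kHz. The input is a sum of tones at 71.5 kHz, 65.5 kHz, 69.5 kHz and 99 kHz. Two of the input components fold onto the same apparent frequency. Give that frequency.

fs/2 = 13.5 kHz.
71.5 kHz mod fs = 17.5 kHz.
17.5 kHz > fs/2 = 13.5 kHz, folds to fs − 17.5 kHz = 9.5 kHz.
65.5 kHz mod fs = 11.5 kHz.
11.5 kHz ≤ fs/2 = 13.5 kHz, appears at 11.5 kHz.
69.5 kHz mod fs = 15.5 kHz.
15.5 kHz > fs/2 = 13.5 kHz, folds to fs − 15.5 kHz = 11.5 kHz.
99 kHz mod fs = 18 kHz.
18 kHz > fs/2 = 13.5 kHz, folds to fs − 18 kHz = 9 kHz.
65.5 kHz and 69.5 kHz both map to 11.5 kHz.

11.5 kHz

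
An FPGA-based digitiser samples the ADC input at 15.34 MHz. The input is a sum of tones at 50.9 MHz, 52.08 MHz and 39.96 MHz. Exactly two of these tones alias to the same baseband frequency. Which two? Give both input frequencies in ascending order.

fs/2 = 7.67 MHz.
50.9 MHz mod fs = 4.88 MHz.
4.88 MHz ≤ fs/2 = 7.67 MHz, appears at 4.88 MHz.
52.08 MHz mod fs = 6.06 MHz.
6.06 MHz ≤ fs/2 = 7.67 MHz, appears at 6.06 MHz.
39.96 MHz mod fs = 9.28 MHz.
9.28 MHz > fs/2 = 7.67 MHz, folds to fs − 9.28 MHz = 6.06 MHz.
39.96 MHz and 52.08 MHz both map to 6.06 MHz.

39.96 MHz, 52.08 MHz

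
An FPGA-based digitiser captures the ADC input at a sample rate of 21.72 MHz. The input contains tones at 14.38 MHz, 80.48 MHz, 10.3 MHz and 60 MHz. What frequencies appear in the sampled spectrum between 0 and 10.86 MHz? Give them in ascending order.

5.16 MHz, 6.4 MHz, 7.34 MHz, 10.3 MHz

fs/2 = 10.86 MHz.
14.38 MHz > fs/2 = 10.86 MHz, folds to fs − 14.38 MHz = 7.34 MHz.
80.48 MHz mod fs = 15.32 MHz.
15.32 MHz > fs/2 = 10.86 MHz, folds to fs − 15.32 MHz = 6.4 MHz.
10.3 MHz ≤ fs/2 = 10.86 MHz, passes unchanged.
60 MHz mod fs = 16.56 MHz.
16.56 MHz > fs/2 = 10.86 MHz, folds to fs − 16.56 MHz = 5.16 MHz.
Distinct values: {5.16 MHz, 6.4 MHz, 7.34 MHz, 10.3 MHz}.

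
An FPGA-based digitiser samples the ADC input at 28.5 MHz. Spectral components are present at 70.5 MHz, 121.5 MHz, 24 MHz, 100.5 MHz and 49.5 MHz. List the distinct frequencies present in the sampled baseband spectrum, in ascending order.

fs/2 = 14.25 MHz.
70.5 MHz mod fs = 13.5 MHz.
13.5 MHz ≤ fs/2 = 14.25 MHz, appears at 13.5 MHz.
121.5 MHz mod fs = 7.5 MHz.
7.5 MHz ≤ fs/2 = 14.25 MHz, appears at 7.5 MHz.
24 MHz > fs/2 = 14.25 MHz, folds to fs − 24 MHz = 4.5 MHz.
100.5 MHz mod fs = 15 MHz.
15 MHz > fs/2 = 14.25 MHz, folds to fs − 15 MHz = 13.5 MHz.
49.5 MHz mod fs = 21 MHz.
21 MHz > fs/2 = 14.25 MHz, folds to fs − 21 MHz = 7.5 MHz.
Distinct values: {4.5 MHz, 7.5 MHz, 13.5 MHz}.

4.5 MHz, 7.5 MHz, 13.5 MHz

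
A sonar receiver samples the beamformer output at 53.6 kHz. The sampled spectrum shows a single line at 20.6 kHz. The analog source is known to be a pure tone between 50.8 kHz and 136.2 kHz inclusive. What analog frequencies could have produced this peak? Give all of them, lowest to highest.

Frequencies that alias to 20.6 kHz are k·fs ± 20.6 kHz for integer k ≥ 0.
k=0: 20.6 kHz.
k=1: 33 kHz, 74.2 kHz.
k=2: 86.6 kHz, 127.8 kHz.
k=3: 140.2 kHz, 181.4 kHz.
Within [50.8 kHz, 136.2 kHz]: 74.2 kHz, 86.6 kHz, 127.8 kHz.

74.2 kHz, 86.6 kHz, 127.8 kHz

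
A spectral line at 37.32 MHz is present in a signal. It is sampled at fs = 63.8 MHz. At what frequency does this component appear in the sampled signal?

37.32 MHz > fs/2 = 31.9 MHz, folds to fs − 37.32 MHz = 26.48 MHz.

26.48 MHz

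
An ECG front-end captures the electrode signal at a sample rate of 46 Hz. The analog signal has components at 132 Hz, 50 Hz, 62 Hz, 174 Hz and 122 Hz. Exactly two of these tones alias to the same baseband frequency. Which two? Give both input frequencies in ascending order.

62 Hz, 122 Hz

fs/2 = 23 Hz.
132 Hz mod fs = 40 Hz.
40 Hz > fs/2 = 23 Hz, folds to fs − 40 Hz = 6 Hz.
50 Hz mod fs = 4 Hz.
4 Hz ≤ fs/2 = 23 Hz, appears at 4 Hz.
62 Hz mod fs = 16 Hz.
16 Hz ≤ fs/2 = 23 Hz, appears at 16 Hz.
174 Hz mod fs = 36 Hz.
36 Hz > fs/2 = 23 Hz, folds to fs − 36 Hz = 10 Hz.
122 Hz mod fs = 30 Hz.
30 Hz > fs/2 = 23 Hz, folds to fs − 30 Hz = 16 Hz.
62 Hz and 122 Hz both map to 16 Hz.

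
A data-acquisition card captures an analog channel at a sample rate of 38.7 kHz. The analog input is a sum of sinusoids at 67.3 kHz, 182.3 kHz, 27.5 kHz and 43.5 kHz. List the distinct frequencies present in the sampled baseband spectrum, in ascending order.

fs/2 = 19.35 kHz.
67.3 kHz mod fs = 28.6 kHz.
28.6 kHz > fs/2 = 19.35 kHz, folds to fs − 28.6 kHz = 10.1 kHz.
182.3 kHz mod fs = 27.5 kHz.
27.5 kHz > fs/2 = 19.35 kHz, folds to fs − 27.5 kHz = 11.2 kHz.
27.5 kHz > fs/2 = 19.35 kHz, folds to fs − 27.5 kHz = 11.2 kHz.
43.5 kHz mod fs = 4.8 kHz.
4.8 kHz ≤ fs/2 = 19.35 kHz, appears at 4.8 kHz.
Distinct values: {4.8 kHz, 10.1 kHz, 11.2 kHz}.

4.8 kHz, 10.1 kHz, 11.2 kHz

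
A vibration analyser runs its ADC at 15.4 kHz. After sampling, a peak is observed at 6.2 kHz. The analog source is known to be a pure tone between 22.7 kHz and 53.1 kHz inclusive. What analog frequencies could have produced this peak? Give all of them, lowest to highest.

Frequencies that alias to 6.2 kHz are k·fs ± 6.2 kHz for integer k ≥ 0.
k=0: 6.2 kHz.
k=1: 9.2 kHz, 21.6 kHz.
k=2: 24.6 kHz, 37 kHz.
k=3: 40 kHz, 52.4 kHz.
k=4: 55.4 kHz, 67.8 kHz.
Within [22.7 kHz, 53.1 kHz]: 24.6 kHz, 37 kHz, 40 kHz, 52.4 kHz.

24.6 kHz, 37 kHz, 40 kHz, 52.4 kHz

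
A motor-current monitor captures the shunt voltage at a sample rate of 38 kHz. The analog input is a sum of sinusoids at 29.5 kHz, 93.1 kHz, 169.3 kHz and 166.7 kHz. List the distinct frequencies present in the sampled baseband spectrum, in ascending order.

fs/2 = 19 kHz.
29.5 kHz > fs/2 = 19 kHz, folds to fs − 29.5 kHz = 8.5 kHz.
93.1 kHz mod fs = 17.1 kHz.
17.1 kHz ≤ fs/2 = 19 kHz, appears at 17.1 kHz.
169.3 kHz mod fs = 17.3 kHz.
17.3 kHz ≤ fs/2 = 19 kHz, appears at 17.3 kHz.
166.7 kHz mod fs = 14.7 kHz.
14.7 kHz ≤ fs/2 = 19 kHz, appears at 14.7 kHz.
Distinct values: {8.5 kHz, 14.7 kHz, 17.1 kHz, 17.3 kHz}.

8.5 kHz, 14.7 kHz, 17.1 kHz, 17.3 kHz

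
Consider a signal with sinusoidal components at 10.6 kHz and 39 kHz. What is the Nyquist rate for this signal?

Highest-frequency component: 39 kHz.
Nyquist rate = 2 × 39 kHz = 78 kHz.

78 kHz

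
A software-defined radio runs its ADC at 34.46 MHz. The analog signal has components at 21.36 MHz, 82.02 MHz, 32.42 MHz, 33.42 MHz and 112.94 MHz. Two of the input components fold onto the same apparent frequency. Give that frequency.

fs/2 = 17.23 MHz.
21.36 MHz > fs/2 = 17.23 MHz, folds to fs − 21.36 MHz = 13.1 MHz.
82.02 MHz mod fs = 13.1 MHz.
13.1 MHz ≤ fs/2 = 17.23 MHz, appears at 13.1 MHz.
32.42 MHz > fs/2 = 17.23 MHz, folds to fs − 32.42 MHz = 2.04 MHz.
33.42 MHz > fs/2 = 17.23 MHz, folds to fs − 33.42 MHz = 1.04 MHz.
112.94 MHz mod fs = 9.56 MHz.
9.56 MHz ≤ fs/2 = 17.23 MHz, appears at 9.56 MHz.
21.36 MHz and 82.02 MHz both map to 13.1 MHz.

13.1 MHz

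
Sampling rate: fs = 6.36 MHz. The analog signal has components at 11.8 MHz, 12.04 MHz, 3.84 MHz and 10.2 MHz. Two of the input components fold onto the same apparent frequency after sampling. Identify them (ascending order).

fs/2 = 3.18 MHz.
11.8 MHz mod fs = 5.44 MHz.
5.44 MHz > fs/2 = 3.18 MHz, folds to fs − 5.44 MHz = 0.92 MHz.
12.04 MHz mod fs = 5.68 MHz.
5.68 MHz > fs/2 = 3.18 MHz, folds to fs − 5.68 MHz = 0.68 MHz.
3.84 MHz > fs/2 = 3.18 MHz, folds to fs − 3.84 MHz = 2.52 MHz.
10.2 MHz mod fs = 3.84 MHz.
3.84 MHz > fs/2 = 3.18 MHz, folds to fs − 3.84 MHz = 2.52 MHz.
3.84 MHz and 10.2 MHz both map to 2.52 MHz.

3.84 MHz, 10.2 MHz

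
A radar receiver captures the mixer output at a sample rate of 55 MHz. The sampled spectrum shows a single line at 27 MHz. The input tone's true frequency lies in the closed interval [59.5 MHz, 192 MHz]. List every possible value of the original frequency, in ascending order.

82 MHz, 83 MHz, 137 MHz, 138 MHz, 192 MHz

Frequencies that alias to 27 MHz are k·fs ± 27 MHz for integer k ≥ 0.
k=0: 27 MHz.
k=1: 28 MHz, 82 MHz.
k=2: 83 MHz, 137 MHz.
k=3: 138 MHz, 192 MHz.
k=4: 193 MHz, 247 MHz.
Within [59.5 MHz, 192 MHz]: 82 MHz, 83 MHz, 137 MHz, 138 MHz, 192 MHz.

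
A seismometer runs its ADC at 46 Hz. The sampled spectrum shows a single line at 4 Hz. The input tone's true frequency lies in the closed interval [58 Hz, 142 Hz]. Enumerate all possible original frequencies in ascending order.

88 Hz, 96 Hz, 134 Hz, 142 Hz

Frequencies that alias to 4 Hz are k·fs ± 4 Hz for integer k ≥ 0.
k=0: 4 Hz.
k=1: 42 Hz, 50 Hz.
k=2: 88 Hz, 96 Hz.
k=3: 134 Hz, 142 Hz.
k=4: 180 Hz, 188 Hz.
Within [58 Hz, 142 Hz]: 88 Hz, 96 Hz, 134 Hz, 142 Hz.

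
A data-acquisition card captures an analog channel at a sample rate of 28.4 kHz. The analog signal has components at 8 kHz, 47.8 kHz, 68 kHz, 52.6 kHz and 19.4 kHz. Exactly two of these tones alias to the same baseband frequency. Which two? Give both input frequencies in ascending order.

fs/2 = 14.2 kHz.
8 kHz ≤ fs/2 = 14.2 kHz, passes unchanged.
47.8 kHz mod fs = 19.4 kHz.
19.4 kHz > fs/2 = 14.2 kHz, folds to fs − 19.4 kHz = 9 kHz.
68 kHz mod fs = 11.2 kHz.
11.2 kHz ≤ fs/2 = 14.2 kHz, appears at 11.2 kHz.
52.6 kHz mod fs = 24.2 kHz.
24.2 kHz > fs/2 = 14.2 kHz, folds to fs − 24.2 kHz = 4.2 kHz.
19.4 kHz > fs/2 = 14.2 kHz, folds to fs − 19.4 kHz = 9 kHz.
19.4 kHz and 47.8 kHz both map to 9 kHz.

19.4 kHz, 47.8 kHz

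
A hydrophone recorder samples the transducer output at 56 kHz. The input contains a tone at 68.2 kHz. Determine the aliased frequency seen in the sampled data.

68.2 kHz mod fs = 12.2 kHz.
12.2 kHz ≤ fs/2 = 28 kHz, appears at 12.2 kHz.

12.2 kHz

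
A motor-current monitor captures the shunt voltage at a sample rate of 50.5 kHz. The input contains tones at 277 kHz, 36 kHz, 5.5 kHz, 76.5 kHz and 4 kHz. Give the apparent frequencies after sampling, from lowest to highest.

fs/2 = 25.25 kHz.
277 kHz mod fs = 24.5 kHz.
24.5 kHz ≤ fs/2 = 25.25 kHz, appears at 24.5 kHz.
36 kHz > fs/2 = 25.25 kHz, folds to fs − 36 kHz = 14.5 kHz.
5.5 kHz ≤ fs/2 = 25.25 kHz, passes unchanged.
76.5 kHz mod fs = 26 kHz.
26 kHz > fs/2 = 25.25 kHz, folds to fs − 26 kHz = 24.5 kHz.
4 kHz ≤ fs/2 = 25.25 kHz, passes unchanged.
Distinct values: {4 kHz, 5.5 kHz, 14.5 kHz, 24.5 kHz}.

4 kHz, 5.5 kHz, 14.5 kHz, 24.5 kHz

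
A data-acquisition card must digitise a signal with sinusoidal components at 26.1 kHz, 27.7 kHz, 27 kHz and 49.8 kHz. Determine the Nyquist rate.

99.6 kHz

Highest-frequency component: 49.8 kHz.
Nyquist rate = 2 × 49.8 kHz = 99.6 kHz.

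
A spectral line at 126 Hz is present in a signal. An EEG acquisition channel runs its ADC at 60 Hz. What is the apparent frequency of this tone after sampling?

6 Hz

126 Hz mod fs = 6 Hz.
6 Hz ≤ fs/2 = 30 Hz, appears at 6 Hz.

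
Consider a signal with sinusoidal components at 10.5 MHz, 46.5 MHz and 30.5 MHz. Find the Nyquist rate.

Highest-frequency component: 46.5 MHz.
Nyquist rate = 2 × 46.5 MHz = 93 MHz.

93 MHz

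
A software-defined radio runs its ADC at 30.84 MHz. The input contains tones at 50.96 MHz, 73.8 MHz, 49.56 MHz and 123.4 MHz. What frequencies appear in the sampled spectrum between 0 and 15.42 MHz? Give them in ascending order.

0.04 MHz, 10.72 MHz, 12.12 MHz

fs/2 = 15.42 MHz.
50.96 MHz mod fs = 20.12 MHz.
20.12 MHz > fs/2 = 15.42 MHz, folds to fs − 20.12 MHz = 10.72 MHz.
73.8 MHz mod fs = 12.12 MHz.
12.12 MHz ≤ fs/2 = 15.42 MHz, appears at 12.12 MHz.
49.56 MHz mod fs = 18.72 MHz.
18.72 MHz > fs/2 = 15.42 MHz, folds to fs − 18.72 MHz = 12.12 MHz.
123.4 MHz mod fs = 0.04 MHz.
0.04 MHz ≤ fs/2 = 15.42 MHz, appears at 0.04 MHz.
Distinct values: {0.04 MHz, 10.72 MHz, 12.12 MHz}.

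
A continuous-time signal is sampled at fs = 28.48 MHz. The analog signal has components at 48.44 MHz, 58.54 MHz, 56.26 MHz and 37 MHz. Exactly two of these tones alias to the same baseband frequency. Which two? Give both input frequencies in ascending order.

37 MHz, 48.44 MHz

fs/2 = 14.24 MHz.
48.44 MHz mod fs = 19.96 MHz.
19.96 MHz > fs/2 = 14.24 MHz, folds to fs − 19.96 MHz = 8.52 MHz.
58.54 MHz mod fs = 1.58 MHz.
1.58 MHz ≤ fs/2 = 14.24 MHz, appears at 1.58 MHz.
56.26 MHz mod fs = 27.78 MHz.
27.78 MHz > fs/2 = 14.24 MHz, folds to fs − 27.78 MHz = 0.7 MHz.
37 MHz mod fs = 8.52 MHz.
8.52 MHz ≤ fs/2 = 14.24 MHz, appears at 8.52 MHz.
37 MHz and 48.44 MHz both map to 8.52 MHz.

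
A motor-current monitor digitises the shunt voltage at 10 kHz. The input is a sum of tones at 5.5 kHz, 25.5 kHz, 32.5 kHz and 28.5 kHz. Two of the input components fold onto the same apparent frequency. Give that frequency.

4.5 kHz

fs/2 = 5 kHz.
5.5 kHz > fs/2 = 5 kHz, folds to fs − 5.5 kHz = 4.5 kHz.
25.5 kHz mod fs = 5.5 kHz.
5.5 kHz > fs/2 = 5 kHz, folds to fs − 5.5 kHz = 4.5 kHz.
32.5 kHz mod fs = 2.5 kHz.
2.5 kHz ≤ fs/2 = 5 kHz, appears at 2.5 kHz.
28.5 kHz mod fs = 8.5 kHz.
8.5 kHz > fs/2 = 5 kHz, folds to fs − 8.5 kHz = 1.5 kHz.
5.5 kHz and 25.5 kHz both map to 4.5 kHz.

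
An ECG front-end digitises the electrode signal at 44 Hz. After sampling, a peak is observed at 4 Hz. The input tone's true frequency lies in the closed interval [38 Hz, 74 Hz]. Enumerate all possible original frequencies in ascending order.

Frequencies that alias to 4 Hz are k·fs ± 4 Hz for integer k ≥ 0.
k=0: 4 Hz.
k=1: 40 Hz, 48 Hz.
k=2: 84 Hz, 92 Hz.
Within [38 Hz, 74 Hz]: 40 Hz, 48 Hz.

40 Hz, 48 Hz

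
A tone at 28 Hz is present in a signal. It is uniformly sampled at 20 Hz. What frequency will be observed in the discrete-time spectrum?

8 Hz

28 Hz mod fs = 8 Hz.
8 Hz ≤ fs/2 = 10 Hz, appears at 8 Hz.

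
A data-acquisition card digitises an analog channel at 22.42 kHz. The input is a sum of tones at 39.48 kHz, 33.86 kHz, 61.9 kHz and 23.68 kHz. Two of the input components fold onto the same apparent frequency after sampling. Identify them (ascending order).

fs/2 = 11.21 kHz.
39.48 kHz mod fs = 17.06 kHz.
17.06 kHz > fs/2 = 11.21 kHz, folds to fs − 17.06 kHz = 5.36 kHz.
33.86 kHz mod fs = 11.44 kHz.
11.44 kHz > fs/2 = 11.21 kHz, folds to fs − 11.44 kHz = 10.98 kHz.
61.9 kHz mod fs = 17.06 kHz.
17.06 kHz > fs/2 = 11.21 kHz, folds to fs − 17.06 kHz = 5.36 kHz.
23.68 kHz mod fs = 1.26 kHz.
1.26 kHz ≤ fs/2 = 11.21 kHz, appears at 1.26 kHz.
39.48 kHz and 61.9 kHz both map to 5.36 kHz.

39.48 kHz, 61.9 kHz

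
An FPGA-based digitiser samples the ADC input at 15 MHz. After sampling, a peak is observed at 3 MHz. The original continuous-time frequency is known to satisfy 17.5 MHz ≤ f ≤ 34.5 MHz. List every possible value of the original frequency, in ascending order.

Frequencies that alias to 3 MHz are k·fs ± 3 MHz for integer k ≥ 0.
k=0: 3 MHz.
k=1: 12 MHz, 18 MHz.
k=2: 27 MHz, 33 MHz.
k=3: 42 MHz, 48 MHz.
Within [17.5 MHz, 34.5 MHz]: 18 MHz, 27 MHz, 33 MHz.

18 MHz, 27 MHz, 33 MHz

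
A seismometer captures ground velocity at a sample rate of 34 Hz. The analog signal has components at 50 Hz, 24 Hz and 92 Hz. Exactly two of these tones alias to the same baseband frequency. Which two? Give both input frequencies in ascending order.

24 Hz, 92 Hz

fs/2 = 17 Hz.
50 Hz mod fs = 16 Hz.
16 Hz ≤ fs/2 = 17 Hz, appears at 16 Hz.
24 Hz > fs/2 = 17 Hz, folds to fs − 24 Hz = 10 Hz.
92 Hz mod fs = 24 Hz.
24 Hz > fs/2 = 17 Hz, folds to fs − 24 Hz = 10 Hz.
24 Hz and 92 Hz both map to 10 Hz.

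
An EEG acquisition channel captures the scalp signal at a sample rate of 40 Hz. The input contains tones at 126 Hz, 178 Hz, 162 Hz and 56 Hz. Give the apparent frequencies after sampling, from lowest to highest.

fs/2 = 20 Hz.
126 Hz mod fs = 6 Hz.
6 Hz ≤ fs/2 = 20 Hz, appears at 6 Hz.
178 Hz mod fs = 18 Hz.
18 Hz ≤ fs/2 = 20 Hz, appears at 18 Hz.
162 Hz mod fs = 2 Hz.
2 Hz ≤ fs/2 = 20 Hz, appears at 2 Hz.
56 Hz mod fs = 16 Hz.
16 Hz ≤ fs/2 = 20 Hz, appears at 16 Hz.
Distinct values: {2 Hz, 6 Hz, 16 Hz, 18 Hz}.

2 Hz, 6 Hz, 16 Hz, 18 Hz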